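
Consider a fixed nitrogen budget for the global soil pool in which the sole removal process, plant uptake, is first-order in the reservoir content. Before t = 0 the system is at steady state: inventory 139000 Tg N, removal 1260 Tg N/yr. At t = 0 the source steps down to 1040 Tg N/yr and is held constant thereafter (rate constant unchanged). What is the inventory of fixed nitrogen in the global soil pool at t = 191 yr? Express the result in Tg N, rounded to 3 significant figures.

119000 Tg N

τ = M₀/F₀ = 139000/1260 = 110.3 yr; rate constant k = 1/τ.
New steady state M_∞ = F₁/k = F₁·τ = 1040 × 110.3 = 114730 Tg N.
M(t) = M_∞ + (M₀ − M_∞)·e^(−t/τ); t/τ = 191/110.3 = 1.731, so e^(−t/τ) = 0.1770.
M(t) = 114730 + 24270 × 0.1770 = 119030 Tg N.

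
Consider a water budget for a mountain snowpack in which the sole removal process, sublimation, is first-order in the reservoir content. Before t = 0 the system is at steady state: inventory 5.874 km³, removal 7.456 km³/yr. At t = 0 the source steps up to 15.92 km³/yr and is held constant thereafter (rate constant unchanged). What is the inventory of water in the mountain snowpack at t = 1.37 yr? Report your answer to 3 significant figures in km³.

11.4 km³

The sink rate constant is k = F₀/M₀ = 7.456/5.874 = 1.269 yr⁻¹.
Solving dM/dt = F₁ − kM with M(0) = M₀ gives M(t) = F₁/k + (M₀ − F₁/k)·e^(−kt).
F₁/k = 15.92/1.269 = 12.542 km³; kt = 1.269 × 1.37 = 1.739, e^(−kt) = 0.1757.
M(1.37) = 12.542 + (5.874 − 12.542) × 0.1757 = 12.542 − 1.172 = 11.371 km³.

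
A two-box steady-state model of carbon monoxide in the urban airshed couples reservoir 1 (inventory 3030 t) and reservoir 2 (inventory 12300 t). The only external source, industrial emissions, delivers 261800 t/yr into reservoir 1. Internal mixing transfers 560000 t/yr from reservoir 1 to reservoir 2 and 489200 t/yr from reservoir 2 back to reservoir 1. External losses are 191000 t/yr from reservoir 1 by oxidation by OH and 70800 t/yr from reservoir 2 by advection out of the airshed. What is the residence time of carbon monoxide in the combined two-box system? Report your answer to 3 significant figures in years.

For the system as a whole, the A↔B exchange is internal and contributes nothing to the throughput; only the external sinks remove mass.
M_total = 3030 + 12300 = 15330 t.
ΣF_external_out = 191000 + 70800 = 261800 t/yr.
τ = M_total / ΣF_ext = 15330 / 261800 = 0.05856 yr.

0.0586 yr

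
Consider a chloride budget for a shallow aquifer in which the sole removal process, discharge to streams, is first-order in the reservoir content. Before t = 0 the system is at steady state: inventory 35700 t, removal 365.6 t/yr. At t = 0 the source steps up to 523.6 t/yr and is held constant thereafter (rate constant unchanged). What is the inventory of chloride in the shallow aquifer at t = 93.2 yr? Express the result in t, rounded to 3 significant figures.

45200 t

τ = M₀/F₀ = 35700/365.6 = 97.65 yr; rate constant k = 1/τ.
New steady state M_∞ = F₁/k = F₁·τ = 523.6 × 97.65 = 51128 t.
M(t) = M_∞ + (M₀ − M_∞)·e^(−t/τ); t/τ = 93.2/97.65 = 0.9545, so e^(−t/τ) = 0.3850.
M(t) = 51128 − 15430 × 0.3850 = 45188 t.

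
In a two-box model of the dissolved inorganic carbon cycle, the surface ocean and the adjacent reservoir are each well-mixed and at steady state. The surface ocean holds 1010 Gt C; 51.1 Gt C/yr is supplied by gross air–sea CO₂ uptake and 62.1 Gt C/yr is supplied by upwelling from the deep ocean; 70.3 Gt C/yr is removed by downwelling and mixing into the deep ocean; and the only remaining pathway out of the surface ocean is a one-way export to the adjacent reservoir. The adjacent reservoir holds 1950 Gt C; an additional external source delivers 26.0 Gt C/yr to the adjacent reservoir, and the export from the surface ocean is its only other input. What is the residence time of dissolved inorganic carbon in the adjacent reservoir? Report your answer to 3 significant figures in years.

Balance the surface ocean: ΣF_in = 51.1 + 62.1 = 113.20 Gt C/yr.
Export to the adjacent reservoir = ΣF_in − (70.3) = 42.900 Gt C/yr.
Total input to the adjacent reservoir = 42.900 + 26.0 = 68.900 Gt C/yr; at steady state this equals its total output.
τ = M / F = 1950 / 68.900 = 28.30 yr.

28.3 yr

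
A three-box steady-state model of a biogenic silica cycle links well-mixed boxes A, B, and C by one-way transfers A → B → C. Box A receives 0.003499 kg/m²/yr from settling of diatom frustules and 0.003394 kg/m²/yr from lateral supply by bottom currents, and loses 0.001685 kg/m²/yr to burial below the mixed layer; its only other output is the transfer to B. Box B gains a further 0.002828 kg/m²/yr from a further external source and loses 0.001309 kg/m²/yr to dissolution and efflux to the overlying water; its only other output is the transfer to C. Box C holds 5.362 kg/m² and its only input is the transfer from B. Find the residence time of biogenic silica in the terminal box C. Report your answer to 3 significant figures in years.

797 yr

Box A: F(A→B) = (0.003499 + 0.003394) − 0.001685 = 0.0052080 kg/m²/yr.
Box B: F(B→C) = (0.0052080 + 0.002828) − 0.001309 = 0.0067270 kg/m²/yr.
Box C throughput = its input = 0.0067270 kg/m²/yr; τ = 5.362 / 0.0067270 = 797.1 yr.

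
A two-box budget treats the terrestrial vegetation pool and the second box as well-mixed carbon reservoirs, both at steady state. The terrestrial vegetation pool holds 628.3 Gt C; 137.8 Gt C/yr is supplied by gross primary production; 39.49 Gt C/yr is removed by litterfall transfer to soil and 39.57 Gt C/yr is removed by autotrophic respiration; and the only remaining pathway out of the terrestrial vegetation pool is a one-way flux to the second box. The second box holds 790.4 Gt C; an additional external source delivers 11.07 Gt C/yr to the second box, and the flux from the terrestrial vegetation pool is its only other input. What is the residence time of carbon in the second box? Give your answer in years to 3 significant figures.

11.3 yr

Balance the terrestrial vegetation pool: ΣF_in = 137.80 Gt C/yr.
Flux to the second box = ΣF_in − (39.49 + 39.57) = 58.740 Gt C/yr.
Total input to the second box = 58.740 + 11.07 = 69.810 Gt C/yr; at steady state this equals its total output.
τ = M / F = 790.4 / 69.810 = 11.32 yr.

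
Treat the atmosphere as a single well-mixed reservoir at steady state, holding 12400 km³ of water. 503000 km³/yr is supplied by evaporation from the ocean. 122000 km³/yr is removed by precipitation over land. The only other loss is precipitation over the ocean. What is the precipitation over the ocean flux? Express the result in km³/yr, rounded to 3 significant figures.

381000 km³/yr

At steady state ΣF_in = ΣF_out.
ΣF_in = 503000 km³/yr.
Precipitation over the ocean flux = ΣF_in − (122000) = 503000 − 122000 = 381000 km³/yr.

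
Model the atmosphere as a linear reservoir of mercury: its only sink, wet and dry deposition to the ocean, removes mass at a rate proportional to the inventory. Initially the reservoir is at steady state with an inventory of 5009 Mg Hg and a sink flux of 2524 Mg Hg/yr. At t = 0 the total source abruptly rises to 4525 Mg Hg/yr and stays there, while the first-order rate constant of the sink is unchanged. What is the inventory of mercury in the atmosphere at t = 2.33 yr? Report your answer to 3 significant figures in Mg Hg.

The sink rate constant is k = F₀/M₀ = 2524/5009 = 0.5039 yr⁻¹.
Solving dM/dt = F₁ − kM with M(0) = M₀ gives M(t) = F₁/k + (M₀ − F₁/k)·e^(−kt).
F₁/k = 4525/0.5039 = 8980.1 Mg Hg; kt = 0.5039 × 2.33 = 1.174, e^(−kt) = 0.3091.
M(2.33) = 8980.1 + (5009 − 8980.1) × 0.3091 = 8980.1 − 1227 = 7752.6 Mg Hg.

7750 Mg Hg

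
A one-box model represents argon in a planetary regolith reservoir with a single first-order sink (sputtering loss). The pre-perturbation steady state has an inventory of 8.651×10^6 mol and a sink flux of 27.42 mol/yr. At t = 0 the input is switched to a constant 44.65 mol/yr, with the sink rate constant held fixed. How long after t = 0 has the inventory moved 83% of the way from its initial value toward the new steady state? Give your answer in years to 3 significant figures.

559000 yr

τ = M₀/F₀ = 8.651×10^6/27.42 = 315500 yr.
The remaining gap fraction is e^(−t/τ); 83% covered ⇒ e^(−t/τ) = 0.170.
t = −τ ln(0.170) = 315500 × 1.772 = 559100 yr.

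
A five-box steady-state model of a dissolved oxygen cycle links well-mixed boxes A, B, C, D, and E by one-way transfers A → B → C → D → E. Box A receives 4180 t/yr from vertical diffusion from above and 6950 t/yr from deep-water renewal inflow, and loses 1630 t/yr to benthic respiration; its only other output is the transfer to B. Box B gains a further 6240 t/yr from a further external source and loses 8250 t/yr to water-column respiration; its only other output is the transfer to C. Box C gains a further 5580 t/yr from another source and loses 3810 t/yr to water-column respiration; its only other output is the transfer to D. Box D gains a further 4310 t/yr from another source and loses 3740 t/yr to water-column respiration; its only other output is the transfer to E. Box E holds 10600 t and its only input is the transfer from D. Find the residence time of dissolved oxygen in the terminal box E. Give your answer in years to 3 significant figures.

Box A: F(A→B) = (4180 + 6950) − 1630 = 9500.0 t/yr.
Box B: F(B→C) = (9500.0 + 6240) − 8250 = 7490.0 t/yr.
Box C: F(C→D) = (7490.0 + 5580) − 3810 = 9260.0 t/yr.
Box D: F(D→E) = (9260.0 + 4310) − 3740 = 9830.0 t/yr.
Box E throughput = its input = 9830.0 t/yr; τ = 10600 / 9830.0 = 1.078 yr.

1.08 yr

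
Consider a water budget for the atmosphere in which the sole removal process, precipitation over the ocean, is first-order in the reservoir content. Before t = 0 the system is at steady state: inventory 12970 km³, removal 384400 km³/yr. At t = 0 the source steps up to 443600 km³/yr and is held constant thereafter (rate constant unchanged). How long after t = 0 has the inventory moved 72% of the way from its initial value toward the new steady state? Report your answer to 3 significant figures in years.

τ = M₀/F₀ = 12970/384400 = 0.03374 yr.
The remaining gap fraction is e^(−t/τ); 72% covered ⇒ e^(−t/τ) = 0.280.
t = −τ ln(0.280) = 0.03374 × 1.273 = 0.04295 yr.

0.0430 yr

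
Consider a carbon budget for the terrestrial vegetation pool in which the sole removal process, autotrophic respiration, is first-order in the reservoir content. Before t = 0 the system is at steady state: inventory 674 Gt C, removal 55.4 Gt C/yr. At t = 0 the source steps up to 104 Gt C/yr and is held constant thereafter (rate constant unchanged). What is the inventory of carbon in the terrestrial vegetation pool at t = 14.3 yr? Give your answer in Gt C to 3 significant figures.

Residence time τ = M₀/F₀ = 12.17 yr. The eventual steady state is M_∞ = M₀·(F₁/F₀) = 674 × 104/55.4 = 1265.3 Gt C.
The anomaly ΔM(t) = M(t) − M_∞ decays as ΔM₀·e^(−t/τ) with ΔM₀ = 674 − 1265.3 = −591.3 Gt C.
At t = 14.3 yr, e^(−t/τ) = e^(−1.175) = 0.3087, so ΔM = −182.5 Gt C and M = 1265.3 − 182.5 = 1082.7 Gt C.

1080 Gt C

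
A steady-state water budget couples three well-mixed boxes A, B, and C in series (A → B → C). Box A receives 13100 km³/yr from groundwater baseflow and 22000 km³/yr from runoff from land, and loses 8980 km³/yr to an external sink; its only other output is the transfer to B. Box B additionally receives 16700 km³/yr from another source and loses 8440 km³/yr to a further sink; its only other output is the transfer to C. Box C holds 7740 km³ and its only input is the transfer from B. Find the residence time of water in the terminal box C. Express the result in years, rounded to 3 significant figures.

Box A: F(A→B) = (13100 + 22000) − 8980 = 26120 km³/yr.
Box B: F(B→C) = (26120 + 16700) − 8440 = 34380 km³/yr.
Box C throughput = its input = 34380 km³/yr; τ = 7740 / 34380 = 0.2251 yr.

0.225 yr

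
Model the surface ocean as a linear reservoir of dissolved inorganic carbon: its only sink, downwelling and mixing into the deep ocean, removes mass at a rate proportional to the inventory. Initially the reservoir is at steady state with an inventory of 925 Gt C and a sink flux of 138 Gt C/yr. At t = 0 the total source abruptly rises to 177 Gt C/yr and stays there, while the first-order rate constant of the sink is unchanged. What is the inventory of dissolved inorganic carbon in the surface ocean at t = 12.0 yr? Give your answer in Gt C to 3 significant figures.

1140 Gt C

Residence time τ = M₀/F₀ = 6.703 yr. The eventual steady state is M_∞ = M₀·(F₁/F₀) = 925 × 177/138 = 1186.4 Gt C.
The anomaly ΔM(t) = M(t) − M_∞ decays as ΔM₀·e^(−t/τ) with ΔM₀ = 925 − 1186.4 = −261.4 Gt C.
At t = 12.0 yr, e^(−t/τ) = e^(−1.790) = 0.1669, so ΔM = −43.63 Gt C and M = 1186.4 − 43.63 = 1142.8 Gt C.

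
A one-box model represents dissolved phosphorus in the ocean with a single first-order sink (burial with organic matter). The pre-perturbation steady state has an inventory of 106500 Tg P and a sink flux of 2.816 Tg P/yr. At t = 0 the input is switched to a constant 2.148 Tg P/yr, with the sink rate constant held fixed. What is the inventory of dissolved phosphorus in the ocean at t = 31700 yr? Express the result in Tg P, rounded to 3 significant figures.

Residence time τ = M₀/F₀ = 37820 yr. The eventual steady state is M_∞ = M₀·(F₁/F₀) = 106500 × 2.148/2.816 = 81237 Tg P.
The anomaly ΔM(t) = M(t) − M_∞ decays as ΔM₀·e^(−t/τ) with ΔM₀ = 106500 − 81237 = 25260 Tg P.
At t = 31700 yr, e^(−t/τ) = e^(−0.8382) = 0.4325, so ΔM = 10930 Tg P and M = 81237 + 10930 = 92163 Tg P.

92200 Tg P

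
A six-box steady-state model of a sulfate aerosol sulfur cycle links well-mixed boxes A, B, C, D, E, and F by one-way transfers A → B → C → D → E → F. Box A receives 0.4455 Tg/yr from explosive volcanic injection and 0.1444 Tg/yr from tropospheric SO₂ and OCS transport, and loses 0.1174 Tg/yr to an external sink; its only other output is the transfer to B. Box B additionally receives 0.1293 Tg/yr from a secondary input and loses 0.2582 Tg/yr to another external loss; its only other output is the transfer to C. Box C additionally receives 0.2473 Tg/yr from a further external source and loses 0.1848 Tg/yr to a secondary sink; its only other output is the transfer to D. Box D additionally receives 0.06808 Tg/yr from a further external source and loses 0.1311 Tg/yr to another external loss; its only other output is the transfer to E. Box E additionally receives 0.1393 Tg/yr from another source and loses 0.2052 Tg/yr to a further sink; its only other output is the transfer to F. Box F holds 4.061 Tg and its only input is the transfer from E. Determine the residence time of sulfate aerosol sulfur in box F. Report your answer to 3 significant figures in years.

14.7 yr

Box A: F(A→B) = (0.4455 + 0.1444) − 0.1174 = 0.47250 Tg/yr.
Box B: F(B→C) = (0.47250 + 0.1293) − 0.2582 = 0.34360 Tg/yr.
Box C: F(C→D) = (0.34360 + 0.2473) − 0.1848 = 0.40610 Tg/yr.
Box D: F(D→E) = (0.40610 + 0.06808) − 0.1311 = 0.34308 Tg/yr.
Box E: F(E→F) = (0.34308 + 0.1393) − 0.2052 = 0.27718 Tg/yr.
Box F throughput = its input = 0.27718 Tg/yr; τ = 4.061 / 0.27718 = 14.65 yr.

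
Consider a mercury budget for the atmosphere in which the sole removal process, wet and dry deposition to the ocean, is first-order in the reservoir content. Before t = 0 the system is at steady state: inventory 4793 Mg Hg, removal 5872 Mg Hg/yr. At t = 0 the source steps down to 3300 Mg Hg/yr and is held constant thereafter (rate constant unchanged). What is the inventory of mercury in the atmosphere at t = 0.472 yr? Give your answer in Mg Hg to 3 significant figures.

The sink rate constant is k = F₀/M₀ = 5872/4793 = 1.225 yr⁻¹.
Solving dM/dt = F₁ − kM with M(0) = M₀ gives M(t) = F₁/k + (M₀ − F₁/k)·e^(−kt).
F₁/k = 3300/1.225 = 2693.6 Mg Hg; kt = 1.225 × 0.472 = 0.5783, e^(−kt) = 0.5609.
M(0.472) = 2693.6 + (4793 − 2693.6) × 0.5609 = 2693.6 + 1177 = 3871.1 Mg Hg.

3870 Mg Hg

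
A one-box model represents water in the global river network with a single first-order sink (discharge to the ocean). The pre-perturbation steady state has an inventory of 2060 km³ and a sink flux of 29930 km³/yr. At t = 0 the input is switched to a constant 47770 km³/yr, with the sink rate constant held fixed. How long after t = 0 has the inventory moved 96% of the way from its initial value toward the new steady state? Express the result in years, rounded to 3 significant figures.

0.222 yr

τ = M₀/F₀ = 2060/29930 = 0.06883 yr.
The remaining gap fraction is e^(−t/τ); 96% covered ⇒ e^(−t/τ) = 0.0400.
t = −τ ln(0.0400) = 0.06883 × 3.219 = 0.2215 yr.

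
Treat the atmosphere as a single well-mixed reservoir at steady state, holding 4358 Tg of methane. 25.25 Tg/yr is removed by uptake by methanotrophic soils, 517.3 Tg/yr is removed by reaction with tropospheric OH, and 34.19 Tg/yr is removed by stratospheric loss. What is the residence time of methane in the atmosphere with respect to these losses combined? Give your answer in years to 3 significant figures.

Total removal = 25.25 + 517.3 + 34.19 = 576.74 Tg/yr.
τ = M / ΣF_out = 4358 / 576.74 = 7.556 yr.

7.56 yr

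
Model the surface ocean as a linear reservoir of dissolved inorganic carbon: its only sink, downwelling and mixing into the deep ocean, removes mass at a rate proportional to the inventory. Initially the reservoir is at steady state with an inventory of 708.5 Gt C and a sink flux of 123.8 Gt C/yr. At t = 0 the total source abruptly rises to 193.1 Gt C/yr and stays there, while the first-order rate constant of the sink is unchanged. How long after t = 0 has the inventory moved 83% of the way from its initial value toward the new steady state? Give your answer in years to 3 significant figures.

τ = M₀/F₀ = 708.5/123.8 = 5.723 yr.
The remaining gap fraction is e^(−t/τ); 83% covered ⇒ e^(−t/τ) = 0.170.
t = −τ ln(0.170) = 5.723 × 1.772 = 10.14 yr.

10.1 yr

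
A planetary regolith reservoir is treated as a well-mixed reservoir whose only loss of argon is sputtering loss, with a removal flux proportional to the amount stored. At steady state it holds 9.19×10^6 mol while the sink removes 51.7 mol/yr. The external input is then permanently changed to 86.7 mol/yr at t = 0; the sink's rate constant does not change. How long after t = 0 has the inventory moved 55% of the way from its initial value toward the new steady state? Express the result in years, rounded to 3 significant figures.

τ = M₀/F₀ = 9.19×10^6/51.7 = 177800 yr.
The remaining gap fraction is e^(−t/τ); 55% covered ⇒ e^(−t/τ) = 0.450.
t = −τ ln(0.450) = 177800 × 0.7985 = 141900 yr.

142000 yr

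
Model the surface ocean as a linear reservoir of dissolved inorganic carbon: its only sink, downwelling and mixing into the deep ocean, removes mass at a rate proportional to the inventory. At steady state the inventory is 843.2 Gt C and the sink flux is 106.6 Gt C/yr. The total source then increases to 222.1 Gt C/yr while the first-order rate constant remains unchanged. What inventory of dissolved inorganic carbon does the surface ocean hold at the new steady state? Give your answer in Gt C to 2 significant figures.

1800 Gt C

Rate constant k = F/M = 106.6 / 843.2 = 0.1264 yr⁻¹.
At the new steady state, source = k·M_new ⇒ M_new = 222.1 / 0.1264 = 1757 Gt C.
(Equivalently M_new = M × F_new/F_old = 843.2 × 222.1/106.6.)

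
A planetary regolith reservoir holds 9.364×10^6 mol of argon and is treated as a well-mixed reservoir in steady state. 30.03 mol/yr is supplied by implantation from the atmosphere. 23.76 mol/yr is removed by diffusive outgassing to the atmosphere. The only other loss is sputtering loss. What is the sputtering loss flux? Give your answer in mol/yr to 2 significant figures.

At steady state ΣF_in = ΣF_out.
ΣF_in = 30.030 mol/yr.
Sputtering loss flux = ΣF_in − (23.76) = 30.030 − 23.76 = 6.270 mol/yr.

6.3 mol/yr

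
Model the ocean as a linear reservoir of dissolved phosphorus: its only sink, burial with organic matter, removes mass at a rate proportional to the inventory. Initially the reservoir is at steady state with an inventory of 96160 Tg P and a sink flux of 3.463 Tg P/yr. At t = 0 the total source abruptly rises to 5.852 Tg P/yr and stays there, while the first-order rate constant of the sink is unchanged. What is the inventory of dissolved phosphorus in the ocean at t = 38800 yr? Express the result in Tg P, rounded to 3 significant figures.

146000 Tg P

The sink rate constant is k = F₀/M₀ = 3.463/96160 = 3.601×10^-5 yr⁻¹.
Solving dM/dt = F₁ − kM with M(0) = M₀ gives M(t) = F₁/k + (M₀ − F₁/k)·e^(−kt).
F₁/k = 5.852/3.601×10^-5 = 162500 Tg P; kt = 3.601×10^-5 × 38800 = 1.397, e^(−kt) = 0.2473.
M(38800) = 162500 + (96160 − 162500) × 0.2473 = 162500 − 16400 = 146090 Tg P.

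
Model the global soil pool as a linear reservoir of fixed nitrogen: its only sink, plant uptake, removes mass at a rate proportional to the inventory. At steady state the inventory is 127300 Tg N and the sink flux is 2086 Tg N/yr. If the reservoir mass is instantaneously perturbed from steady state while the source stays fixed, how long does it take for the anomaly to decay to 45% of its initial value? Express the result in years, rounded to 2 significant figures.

For a linear reservoir the anomaly decays as exp(−t/τ) with τ = M/F = 127300/2086 = 61.03 yr.
exp(−t/τ) = 0.45 ⇒ t = −τ ln(0.45) = 61.03 × 0.7985 = 48.73 yr.

49 yr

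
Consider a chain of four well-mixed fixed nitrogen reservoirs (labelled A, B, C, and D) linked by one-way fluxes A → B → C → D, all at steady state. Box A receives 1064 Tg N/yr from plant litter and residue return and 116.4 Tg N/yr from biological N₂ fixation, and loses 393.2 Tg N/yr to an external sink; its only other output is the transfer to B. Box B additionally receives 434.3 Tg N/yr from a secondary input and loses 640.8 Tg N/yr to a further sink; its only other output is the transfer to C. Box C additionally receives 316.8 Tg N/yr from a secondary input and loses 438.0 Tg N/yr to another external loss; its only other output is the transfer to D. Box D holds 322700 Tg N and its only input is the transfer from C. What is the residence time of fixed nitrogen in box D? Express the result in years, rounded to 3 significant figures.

702 yr

Box A: F(A→B) = (1064 + 116.4) − 393.2 = 787.20 Tg N/yr.
Box B: F(B→C) = (787.20 + 434.3) − 640.8 = 580.70 Tg N/yr.
Box C: F(C→D) = (580.70 + 316.8) − 438.0 = 459.50 Tg N/yr.
Box D throughput = its input = 459.50 Tg N/yr; τ = 322700 / 459.50 = 702.3 yr.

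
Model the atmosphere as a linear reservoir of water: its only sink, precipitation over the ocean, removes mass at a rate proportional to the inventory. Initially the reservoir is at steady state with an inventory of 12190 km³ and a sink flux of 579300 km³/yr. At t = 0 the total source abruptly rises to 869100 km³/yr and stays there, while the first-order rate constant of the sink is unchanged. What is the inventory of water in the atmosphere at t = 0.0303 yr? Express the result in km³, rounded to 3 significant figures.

16800 km³

τ = M₀/F₀ = 12190/579300 = 0.02104 yr; rate constant k = 1/τ.
New steady state M_∞ = F₁/k = F₁·τ = 869100 × 0.02104 = 18288 km³.
M(t) = M_∞ + (M₀ − M_∞)·e^(−t/τ); t/τ = 0.0303/0.02104 = 1.440, so e^(−t/τ) = 0.2369.
M(t) = 18288 − 6098 × 0.2369 = 16843 km³.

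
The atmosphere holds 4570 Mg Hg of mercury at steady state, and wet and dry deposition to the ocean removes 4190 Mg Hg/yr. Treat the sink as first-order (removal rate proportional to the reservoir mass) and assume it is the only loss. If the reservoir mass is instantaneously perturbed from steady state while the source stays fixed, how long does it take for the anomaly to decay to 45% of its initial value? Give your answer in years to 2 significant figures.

0.87 yr

For a linear reservoir the anomaly decays as exp(−t/τ) with τ = M/F = 4570/4190 = 1.091 yr.
exp(−t/τ) = 0.45 ⇒ t = −τ ln(0.45) = 1.091 × 0.7985 = 0.8709 yr.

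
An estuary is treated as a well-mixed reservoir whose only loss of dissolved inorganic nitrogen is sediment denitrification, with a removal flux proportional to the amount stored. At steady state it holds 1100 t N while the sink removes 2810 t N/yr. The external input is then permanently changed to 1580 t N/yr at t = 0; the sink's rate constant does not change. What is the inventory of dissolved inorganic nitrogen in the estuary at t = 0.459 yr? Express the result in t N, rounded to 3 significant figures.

768 t N

Residence time τ = M₀/F₀ = 0.3915 yr. The eventual steady state is M_∞ = M₀·(F₁/F₀) = 1100 × 1580/2810 = 618.51 t N.
The anomaly ΔM(t) = M(t) − M_∞ decays as ΔM₀·e^(−t/τ) with ΔM₀ = 1100 − 618.51 = 481.5 t N.
At t = 0.459 yr, e^(−t/τ) = e^(−1.173) = 0.3096, so ΔM = 149.1 t N and M = 618.51 + 149.1 = 767.57 t N.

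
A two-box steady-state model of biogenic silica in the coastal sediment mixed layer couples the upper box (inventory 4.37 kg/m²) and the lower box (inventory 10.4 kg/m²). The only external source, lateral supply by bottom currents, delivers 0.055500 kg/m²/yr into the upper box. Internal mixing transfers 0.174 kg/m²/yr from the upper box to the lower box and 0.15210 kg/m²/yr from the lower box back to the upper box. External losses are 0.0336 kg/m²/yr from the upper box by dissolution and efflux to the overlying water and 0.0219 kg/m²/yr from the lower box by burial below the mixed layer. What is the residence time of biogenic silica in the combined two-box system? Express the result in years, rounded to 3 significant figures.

266 yr

Treat the two boxes together as one reservoir: the mixing fluxes between them are internal recycling, so τ = ΣM / Σ(external losses).
M_total = 4.37 + 10.4 = 14.770 kg/m².
ΣF_external_out = 0.0336 + 0.0219 = 0.055500 kg/m²/yr.
τ = M_total / ΣF_ext = 14.770 / 0.055500 = 266.1 yr.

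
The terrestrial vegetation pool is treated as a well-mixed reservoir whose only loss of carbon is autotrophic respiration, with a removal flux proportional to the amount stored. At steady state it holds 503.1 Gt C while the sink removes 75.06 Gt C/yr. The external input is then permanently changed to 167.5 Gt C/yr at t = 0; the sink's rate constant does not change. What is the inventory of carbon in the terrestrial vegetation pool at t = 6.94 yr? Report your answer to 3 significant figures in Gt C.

903 Gt C

The sink rate constant is k = F₀/M₀ = 75.06/503.1 = 0.1492 yr⁻¹.
Solving dM/dt = F₁ − kM with M(0) = M₀ gives M(t) = F₁/k + (M₀ − F₁/k)·e^(−kt).
F₁/k = 167.5/0.1492 = 1122.7 Gt C; kt = 0.1492 × 6.94 = 1.035, e^(−kt) = 0.3551.
M(6.94) = 1122.7 + (503.1 − 1122.7) × 0.3551 = 1122.7 − 220.0 = 902.69 Gt C.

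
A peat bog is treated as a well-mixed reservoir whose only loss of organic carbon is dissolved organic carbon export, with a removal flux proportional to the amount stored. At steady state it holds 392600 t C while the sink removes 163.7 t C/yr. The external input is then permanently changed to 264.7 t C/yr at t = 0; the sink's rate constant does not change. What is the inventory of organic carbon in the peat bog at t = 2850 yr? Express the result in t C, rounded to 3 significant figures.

561000 t C

τ = M₀/F₀ = 392600/163.7 = 2398 yr; rate constant k = 1/τ.
New steady state M_∞ = F₁/k = F₁·τ = 264.7 × 2398 = 634830 t C.
M(t) = M_∞ + (M₀ − M_∞)·e^(−t/τ); t/τ = 2850/2398 = 1.188, so e^(−t/τ) = 0.3047.
M(t) = 634830 − 242200 × 0.3047 = 561010 t C.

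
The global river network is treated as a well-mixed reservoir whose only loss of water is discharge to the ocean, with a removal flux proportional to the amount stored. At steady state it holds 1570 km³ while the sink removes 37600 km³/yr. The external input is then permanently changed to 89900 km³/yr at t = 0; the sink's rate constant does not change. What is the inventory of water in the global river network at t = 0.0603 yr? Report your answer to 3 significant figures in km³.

3240 km³

The sink rate constant is k = F₀/M₀ = 37600/1570 = 23.95 yr⁻¹.
Solving dM/dt = F₁ − kM with M(0) = M₀ gives M(t) = F₁/k + (M₀ − F₁/k)·e^(−kt).
F₁/k = 89900/23.95 = 3753.8 km³; kt = 23.95 × 0.0603 = 1.444, e^(−kt) = 0.2360.
M(0.0603) = 3753.8 + (1570 − 3753.8) × 0.2360 = 3753.8 − 515.3 = 3238.5 km³.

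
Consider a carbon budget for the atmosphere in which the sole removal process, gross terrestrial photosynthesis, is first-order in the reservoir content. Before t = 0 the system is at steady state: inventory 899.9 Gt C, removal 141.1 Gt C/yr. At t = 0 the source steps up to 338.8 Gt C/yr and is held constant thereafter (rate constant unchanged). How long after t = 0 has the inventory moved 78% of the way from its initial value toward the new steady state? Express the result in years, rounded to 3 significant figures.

τ = M₀/F₀ = 899.9/141.1 = 6.378 yr.
The remaining gap fraction is e^(−t/τ); 78% covered ⇒ e^(−t/τ) = 0.220.
t = −τ ln(0.220) = 6.378 × 1.514 = 9.657 yr.

9.66 yr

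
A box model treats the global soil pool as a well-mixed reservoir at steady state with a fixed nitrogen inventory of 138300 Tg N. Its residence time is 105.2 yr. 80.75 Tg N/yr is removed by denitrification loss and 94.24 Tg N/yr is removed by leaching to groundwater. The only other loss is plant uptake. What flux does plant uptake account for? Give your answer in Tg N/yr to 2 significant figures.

1100 Tg N/yr

Total removal F = M/τ = 138300 / 105.2 = 1315 Tg N/yr.
Plant uptake = F − (80.75 + 94.24) = 1315 − 175.0 = 1140 Tg N/yr.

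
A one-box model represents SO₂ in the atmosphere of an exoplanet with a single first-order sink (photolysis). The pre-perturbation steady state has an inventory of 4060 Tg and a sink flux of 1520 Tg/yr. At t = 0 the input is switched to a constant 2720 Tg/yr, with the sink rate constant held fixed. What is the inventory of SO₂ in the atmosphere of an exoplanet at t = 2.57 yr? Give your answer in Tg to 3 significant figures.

6040 Tg

τ = M₀/F₀ = 4060/1520 = 2.671 yr; rate constant k = 1/τ.
New steady state M_∞ = F₁/k = F₁·τ = 2720 × 2.671 = 7265.3 Tg.
M(t) = M_∞ + (M₀ − M_∞)·e^(−t/τ); t/τ = 2.57/2.671 = 0.9622, so e^(−t/τ) = 0.3821.
M(t) = 7265.3 − 3205 × 0.3821 = 6040.6 Tg.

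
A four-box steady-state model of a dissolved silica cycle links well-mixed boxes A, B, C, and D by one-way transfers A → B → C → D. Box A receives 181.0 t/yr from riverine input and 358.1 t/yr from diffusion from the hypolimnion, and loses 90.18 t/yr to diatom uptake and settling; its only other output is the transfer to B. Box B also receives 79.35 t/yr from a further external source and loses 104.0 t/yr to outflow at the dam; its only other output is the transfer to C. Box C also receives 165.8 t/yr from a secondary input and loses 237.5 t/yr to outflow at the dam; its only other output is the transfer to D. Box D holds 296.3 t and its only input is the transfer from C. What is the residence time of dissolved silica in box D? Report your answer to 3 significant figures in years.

0.840 yr

Box A: F(A→B) = (181.0 + 358.1) − 90.18 = 448.92 t/yr.
Box B: F(B→C) = (448.92 + 79.35) − 104.0 = 424.27 t/yr.
Box C: F(C→D) = (424.27 + 165.8) − 237.5 = 352.57 t/yr.
Box D throughput = its input = 352.57 t/yr; τ = 296.3 / 352.57 = 0.8404 yr.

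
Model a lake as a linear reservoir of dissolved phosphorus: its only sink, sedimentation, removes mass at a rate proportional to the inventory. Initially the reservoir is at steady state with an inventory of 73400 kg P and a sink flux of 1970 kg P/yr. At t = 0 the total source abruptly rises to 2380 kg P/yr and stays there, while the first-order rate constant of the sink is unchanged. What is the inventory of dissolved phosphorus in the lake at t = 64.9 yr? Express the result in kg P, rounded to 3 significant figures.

The sink rate constant is k = F₀/M₀ = 1970/73400 = 0.02684 yr⁻¹.
Solving dM/dt = F₁ − kM with M(0) = M₀ gives M(t) = F₁/k + (M₀ − F₁/k)·e^(−kt).
F₁/k = 2380/0.02684 = 88676 kg P; kt = 0.02684 × 64.9 = 1.742, e^(−kt) = 0.1752.
M(64.9) = 88676 + (73400 − 88676) × 0.1752 = 88676 − 2676 = 86000 kg P.

86000 kg P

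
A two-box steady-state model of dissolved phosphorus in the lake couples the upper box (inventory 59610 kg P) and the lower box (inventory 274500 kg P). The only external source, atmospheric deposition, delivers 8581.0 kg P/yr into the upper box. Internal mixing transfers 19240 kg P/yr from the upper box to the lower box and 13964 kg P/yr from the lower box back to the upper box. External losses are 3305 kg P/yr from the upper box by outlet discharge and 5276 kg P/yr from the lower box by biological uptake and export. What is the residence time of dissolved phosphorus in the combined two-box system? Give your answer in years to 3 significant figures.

For the system as a whole, the A↔B exchange is internal and contributes nothing to the throughput; only the external sinks remove mass.
M_total = 59610 + 274500 = 334110 kg P.
ΣF_external_out = 3305 + 5276 = 8581.0 kg P/yr.
τ = M_total / ΣF_ext = 334110 / 8581.0 = 38.94 yr.

38.9 yr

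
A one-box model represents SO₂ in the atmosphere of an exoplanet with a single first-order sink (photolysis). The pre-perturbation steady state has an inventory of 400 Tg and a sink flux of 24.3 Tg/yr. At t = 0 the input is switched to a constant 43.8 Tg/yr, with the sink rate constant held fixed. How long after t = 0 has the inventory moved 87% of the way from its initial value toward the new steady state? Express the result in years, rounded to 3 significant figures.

33.6 yr

τ = M₀/F₀ = 400/24.3 = 16.46 yr.
The remaining gap fraction is e^(−t/τ); 87% covered ⇒ e^(−t/τ) = 0.130.
t = −τ ln(0.130) = 16.46 × 2.040 = 33.58 yr.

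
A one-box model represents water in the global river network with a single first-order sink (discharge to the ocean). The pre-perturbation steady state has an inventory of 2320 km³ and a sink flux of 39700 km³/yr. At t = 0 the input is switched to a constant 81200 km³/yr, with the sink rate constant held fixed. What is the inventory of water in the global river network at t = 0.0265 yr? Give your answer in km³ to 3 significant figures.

Residence time τ = M₀/F₀ = 0.05844 yr. The eventual steady state is M_∞ = M₀·(F₁/F₀) = 2320 × 81200/39700 = 4745.2 km³.
The anomaly ΔM(t) = M(t) − M_∞ decays as ΔM₀·e^(−t/τ) with ΔM₀ = 2320 − 4745.2 = −2425 km³.
At t = 0.0265 yr, e^(−t/τ) = e^(−0.4535) = 0.6354, so ΔM = −1541 km³ and M = 4745.2 − 1541 = 3204.2 km³.

3200 km³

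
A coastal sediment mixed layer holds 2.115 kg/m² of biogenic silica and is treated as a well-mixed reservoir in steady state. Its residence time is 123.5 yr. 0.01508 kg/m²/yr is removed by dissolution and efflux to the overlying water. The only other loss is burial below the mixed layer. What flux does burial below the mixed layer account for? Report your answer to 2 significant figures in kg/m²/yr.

Total removal F = M/τ = 2.115 / 123.5 = 0.01713 kg/m²/yr.
Burial below the mixed layer = F − (0.01508) = 0.01713 − 0.01508 = 0.002046 kg/m²/yr.

0.0020 kg/m²/yr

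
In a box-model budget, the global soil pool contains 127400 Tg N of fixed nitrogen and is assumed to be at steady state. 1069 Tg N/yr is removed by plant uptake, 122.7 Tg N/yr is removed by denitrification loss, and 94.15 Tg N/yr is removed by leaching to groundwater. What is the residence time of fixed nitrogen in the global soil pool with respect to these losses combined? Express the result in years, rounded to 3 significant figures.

Total removal = 1069 + 122.7 + 94.15 = 1285.8 Tg N/yr.
τ = M / ΣF_out = 127400 / 1285.8 = 99.08 yr.

99.1 yr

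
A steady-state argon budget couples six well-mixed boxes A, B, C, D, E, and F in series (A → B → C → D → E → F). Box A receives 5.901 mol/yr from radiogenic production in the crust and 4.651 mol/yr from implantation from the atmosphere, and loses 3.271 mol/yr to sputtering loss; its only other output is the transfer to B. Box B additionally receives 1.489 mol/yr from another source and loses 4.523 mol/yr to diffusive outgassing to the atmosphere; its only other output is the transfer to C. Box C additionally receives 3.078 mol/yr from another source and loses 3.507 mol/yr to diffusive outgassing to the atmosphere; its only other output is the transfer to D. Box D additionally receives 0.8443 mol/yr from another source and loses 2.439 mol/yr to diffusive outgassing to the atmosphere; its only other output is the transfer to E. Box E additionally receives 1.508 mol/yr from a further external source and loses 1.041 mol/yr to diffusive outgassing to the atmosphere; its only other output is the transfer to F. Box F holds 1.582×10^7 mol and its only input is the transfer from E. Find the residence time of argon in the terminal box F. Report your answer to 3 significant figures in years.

5.88×10^6 yr

Box A: F(A→B) = (5.901 + 4.651) − 3.271 = 7.2810 mol/yr.
Box B: F(B→C) = (7.2810 + 1.489) − 4.523 = 4.2470 mol/yr.
Box C: F(C→D) = (4.2470 + 3.078) − 3.507 = 3.8180 mol/yr.
Box D: F(D→E) = (3.8180 + 0.8443) − 2.439 = 2.2233 mol/yr.
Box E: F(E→F) = (2.2233 + 1.508) − 1.041 = 2.6903 mol/yr.
Box F throughput = its input = 2.6903 mol/yr; τ = 1.582×10^7 / 2.6903 = 5.880×10^6 yr.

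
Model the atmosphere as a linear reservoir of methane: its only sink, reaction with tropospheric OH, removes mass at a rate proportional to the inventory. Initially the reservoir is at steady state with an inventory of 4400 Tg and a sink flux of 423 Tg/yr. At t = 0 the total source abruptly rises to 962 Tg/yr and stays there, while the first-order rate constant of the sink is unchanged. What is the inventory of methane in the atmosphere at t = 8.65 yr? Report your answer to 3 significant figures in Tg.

7570 Tg

The sink rate constant is k = F₀/M₀ = 423/4400 = 0.09614 yr⁻¹.
Solving dM/dt = F₁ − kM with M(0) = M₀ gives M(t) = F₁/k + (M₀ − F₁/k)·e^(−kt).
F₁/k = 962/0.09614 = 10007 Tg; kt = 0.09614 × 8.65 = 0.8316, e^(−kt) = 0.4354.
M(8.65) = 10007 + (4400 − 10007) × 0.4354 = 10007 − 2441 = 7565.7 Tg.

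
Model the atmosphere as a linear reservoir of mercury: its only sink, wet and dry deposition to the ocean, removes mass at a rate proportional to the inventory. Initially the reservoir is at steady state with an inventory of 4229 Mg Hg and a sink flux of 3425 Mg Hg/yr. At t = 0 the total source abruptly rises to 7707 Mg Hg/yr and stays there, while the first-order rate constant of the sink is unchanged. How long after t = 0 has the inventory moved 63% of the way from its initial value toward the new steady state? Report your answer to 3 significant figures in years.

τ = M₀/F₀ = 4229/3425 = 1.235 yr.
The remaining gap fraction is e^(−t/τ); 63% covered ⇒ e^(−t/τ) = 0.370.
t = −τ ln(0.370) = 1.235 × 0.9943 = 1.228 yr.

1.23 yr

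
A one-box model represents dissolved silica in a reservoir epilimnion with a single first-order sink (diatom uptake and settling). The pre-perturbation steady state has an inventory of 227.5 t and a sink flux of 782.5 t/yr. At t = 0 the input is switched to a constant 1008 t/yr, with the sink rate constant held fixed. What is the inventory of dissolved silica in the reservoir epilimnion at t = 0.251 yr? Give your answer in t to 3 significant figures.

265 t

τ = M₀/F₀ = 227.5/782.5 = 0.2907 yr; rate constant k = 1/τ.
New steady state M_∞ = F₁/k = F₁·τ = 1008 × 0.2907 = 293.06 t.
M(t) = M_∞ + (M₀ − M_∞)·e^(−t/τ); t/τ = 0.251/0.2907 = 0.8633, so e^(−t/τ) = 0.4218.
M(t) = 293.06 − 65.56 × 0.4218 = 265.41 t.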